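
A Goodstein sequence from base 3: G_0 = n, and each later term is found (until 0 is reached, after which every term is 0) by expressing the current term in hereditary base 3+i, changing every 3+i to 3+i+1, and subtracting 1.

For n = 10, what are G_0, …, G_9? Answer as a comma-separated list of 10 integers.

10, 16, 24, 27, 30, 33, 36, 39, 41, 43

i=0: 10 = 3^2 + 1 (b=3); 3→4: 4^2 + 1 = 17; 17−1 = 16
i=1: 16 = 4^2 (b=4); 4→5: 5^2 = 25; 25−1 = 24
i=2: 24 = 4·5 + 4 (b=5); 5→6: 4·6 + 4 = 28; 28−1 = 27
i=3: 27 = 4·6 + 3 (b=6); 6→7: 4·7 + 3 = 31; 31−1 = 30
i=4: 30 = 4·7 + 2 (b=7); 7→8: 4·8 + 2 = 34; 34−1 = 33
i=5: 33 = 4·8 + 1 (b=8); 8→9: 4·9 + 1 = 37; 37−1 = 36
i=6: 36 = 4·9 (b=9); 9→10: 4·10 = 40; 40−1 = 39
i=7: 39 = 3·10 + 9 (b=10); 10→11: 3·11 + 9 = 42; 42−1 = 41
i=8: 41 = 3·11 + 8 (b=11); 11→12: 3·12 + 8 = 44; 44−1 = 43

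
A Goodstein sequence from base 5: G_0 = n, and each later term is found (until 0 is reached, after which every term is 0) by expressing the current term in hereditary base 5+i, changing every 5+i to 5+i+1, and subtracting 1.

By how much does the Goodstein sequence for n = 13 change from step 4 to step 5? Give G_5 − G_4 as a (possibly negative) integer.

G_0=13  [base 5] 2·5 + 3  →[5↦6]→  2·6 + 3 = 15  −1 ⇒ G_1=14
G_1=14  [base 6] 2·6 + 2  →[6↦7]→  2·7 + 2 = 16  −1 ⇒ G_2=15
G_2=15  [base 7] 2·7 + 1  →[7↦8]→  2·8 + 1 = 17  −1 ⇒ G_3=16
G_3=16  [base 8] 2·8  →[8↦9]→  2·9 = 18  −1 ⇒ G_4=17
G_4=17  [base 9] 9 + 8  →[9↦10]→  10 + 8 = 18  −1 ⇒ G_5=17

0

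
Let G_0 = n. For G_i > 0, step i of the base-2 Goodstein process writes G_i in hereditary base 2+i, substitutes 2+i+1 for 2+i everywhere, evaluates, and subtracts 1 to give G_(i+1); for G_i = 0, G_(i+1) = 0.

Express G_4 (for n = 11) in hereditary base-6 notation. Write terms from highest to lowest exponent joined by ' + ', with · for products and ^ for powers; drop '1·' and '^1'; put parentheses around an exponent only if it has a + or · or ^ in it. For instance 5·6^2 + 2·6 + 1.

G_0=11  [base 2] 2^(2 + 1) + 2 + 1  →[2↦3]→  3^(3 + 1) + 3 + 1 = 85  −1 ⇒ G_1=84
G_1=84  [base 3] 3^(3 + 1) + 3  →[3↦4]→  4^(4 + 1) + 4 = 1028  −1 ⇒ G_2=1027
G_2=1027  [base 4] 4^(4 + 1) + 3  →[4↦5]→  5^(5 + 1) + 3 = 15628  −1 ⇒ G_3=15627
G_3=15627  [base 5] 5^(5 + 1) + 2  →[5↦6]→  6^(6 + 1) + 2 = 279938  −1 ⇒ G_4=279937

6^(6 + 1) + 1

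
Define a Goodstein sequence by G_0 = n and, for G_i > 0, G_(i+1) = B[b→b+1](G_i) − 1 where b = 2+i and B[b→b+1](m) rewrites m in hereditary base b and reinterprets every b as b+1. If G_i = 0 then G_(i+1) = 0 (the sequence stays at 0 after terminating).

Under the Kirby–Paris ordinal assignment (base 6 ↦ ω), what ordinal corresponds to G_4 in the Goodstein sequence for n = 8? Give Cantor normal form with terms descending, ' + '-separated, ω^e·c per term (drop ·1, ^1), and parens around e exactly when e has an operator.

step 0: 8 = 2^(2 + 1); sub 3 for 2: 3^(3 + 1); = 81; G_1 = 81−1 = 80
step 1: 80 = 2·3^3 + 2·3^2 + 2·3 + 2; sub 4 for 3: 2·4^4 + 2·4^2 + 2·4 + 2; = 554; G_2 = 554−1 = 553
step 2: 553 = 2·4^4 + 2·4^2 + 2·4 + 1; sub 5 for 4: 2·5^5 + 2·5^2 + 2·5 + 1; = 6311; G_3 = 6311−1 = 6310
step 3: 6310 = 2·5^5 + 2·5^2 + 2·5; sub 6 for 5: 2·6^6 + 2·6^2 + 2·6; = 93396; G_4 = 93396−1 = 93395
step 4: 93395 = 2·6^6 + 2·6^2 + 6 + 5; sub 7 for 6: 2·7^7 + 2·7^2 + 7 + 5; = 1647196; G_5 = 1647196−1 = 1647195

ω^ω·2 + ω^2·2 + ω + 5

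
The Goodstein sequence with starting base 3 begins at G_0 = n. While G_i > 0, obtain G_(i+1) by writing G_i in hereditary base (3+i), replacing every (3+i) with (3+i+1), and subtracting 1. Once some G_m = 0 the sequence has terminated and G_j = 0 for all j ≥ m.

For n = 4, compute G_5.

G_0=4  [base 3] 3 + 1  →[3↦4]→  4 + 1 = 5  −1 ⇒ G_1=4
G_1=4  [base 4] 4  →[4↦5]→  5 = 5  −1 ⇒ G_2=4
G_2=4  [base 5] 4  →[5↦6]→  4 = 4  −1 ⇒ G_3=3
G_3=3  [base 6] 3  →[6↦7]→  3 = 3  −1 ⇒ G_4=2
G_4=2  [base 7] 2  →[7↦8]→  2 = 2  −1 ⇒ G_5=1
G_5=1  [base 8] 1  →[8↦9]→  1 = 1  −1 ⇒ G_6=0

1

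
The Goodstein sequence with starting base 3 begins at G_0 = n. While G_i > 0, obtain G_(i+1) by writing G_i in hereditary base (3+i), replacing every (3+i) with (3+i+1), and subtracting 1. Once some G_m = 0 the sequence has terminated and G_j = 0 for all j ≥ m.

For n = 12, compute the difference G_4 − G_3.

G_0 = 12. HB_3(12) = 3^2 + 3. Bump = 20. G_1 = 19.
G_1 = 19. HB_4(19) = 4^2 + 3. Bump = 28. G_2 = 27.
G_2 = 27. HB_5(27) = 5^2 + 2. Bump = 38. G_3 = 37.
G_3 = 37. HB_6(37) = 6^2 + 1. Bump = 50. G_4 = 49.

12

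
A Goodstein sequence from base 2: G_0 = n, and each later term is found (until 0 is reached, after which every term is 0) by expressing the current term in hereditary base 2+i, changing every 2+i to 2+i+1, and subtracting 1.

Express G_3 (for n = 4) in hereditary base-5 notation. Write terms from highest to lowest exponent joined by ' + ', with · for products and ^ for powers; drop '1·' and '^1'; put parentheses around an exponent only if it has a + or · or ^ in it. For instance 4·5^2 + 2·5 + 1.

4 —HB2→ 2^2 —bump→ 3^3 = 27 —(−1)→ 26
26 —HB3→ 2·3^2 + 2·3 + 2 —bump→ 2·4^2 + 2·4 + 2 = 42 —(−1)→ 41
41 —HB4→ 2·4^2 + 2·4 + 1 —bump→ 2·5^2 + 2·5 + 1 = 61 —(−1)→ 60

2·5^2 + 2·5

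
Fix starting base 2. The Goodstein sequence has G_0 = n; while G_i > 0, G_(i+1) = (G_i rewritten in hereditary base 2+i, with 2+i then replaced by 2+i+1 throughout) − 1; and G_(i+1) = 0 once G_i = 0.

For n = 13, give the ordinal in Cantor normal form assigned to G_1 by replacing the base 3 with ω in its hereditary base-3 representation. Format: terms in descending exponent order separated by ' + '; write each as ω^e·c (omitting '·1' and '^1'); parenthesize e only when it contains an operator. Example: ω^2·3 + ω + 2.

ω^(ω + 1) + ω^ω

[0] 13 ≡ 2^(2 + 1) + 2^2 + 1 (base 2). Lift 3: 109. −1: 108.
[1] 108 ≡ 3^(3 + 1) + 3^3 (base 3). Lift 4: 1280. −1: 1279.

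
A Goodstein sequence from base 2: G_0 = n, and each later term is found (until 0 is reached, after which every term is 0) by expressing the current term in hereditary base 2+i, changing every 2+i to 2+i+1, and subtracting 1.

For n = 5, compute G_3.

[0] 5 ≡ 2^2 + 1 (base 2). Lift 3: 28. −1: 27.
[1] 27 ≡ 3^3 (base 3). Lift 4: 256. −1: 255.
[2] 255 ≡ 3·4^3 + 3·4^2 + 3·4 + 3 (base 4). Lift 5: 468. −1: 467.
[3] 467 ≡ 3·5^3 + 3·5^2 + 3·5 + 2 (base 5). Lift 6: 776. −1: 775.

467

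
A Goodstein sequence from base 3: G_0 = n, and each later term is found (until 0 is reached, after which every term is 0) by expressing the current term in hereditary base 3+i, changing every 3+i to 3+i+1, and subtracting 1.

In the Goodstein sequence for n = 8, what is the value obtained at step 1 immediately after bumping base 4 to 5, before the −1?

(0) 8|_3 = 2·3 + 2 ↦ 2·4 + 2|_4 = 10 ⇒ 9
(1) 9|_4 = 2·4 + 1 ↦ 2·5 + 1|_5 = 11 ⇒ 10

11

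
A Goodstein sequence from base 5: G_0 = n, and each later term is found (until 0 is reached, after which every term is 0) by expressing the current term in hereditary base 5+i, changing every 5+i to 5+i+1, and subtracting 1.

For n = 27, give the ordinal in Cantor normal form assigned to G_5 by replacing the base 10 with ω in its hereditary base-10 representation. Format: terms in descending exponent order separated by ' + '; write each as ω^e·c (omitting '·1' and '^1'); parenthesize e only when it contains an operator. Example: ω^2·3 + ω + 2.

base 5: 27 = 5^2 + 2; at 6: 6^2 + 2 = 38; next = 37
base 6: 37 = 6^2 + 1; at 7: 7^2 + 1 = 50; next = 49
base 7: 49 = 7^2; at 8: 8^2 = 64; next = 63
base 8: 63 = 7·8 + 7; at 9: 7·9 + 7 = 70; next = 69
base 9: 69 = 7·9 + 6; at 10: 7·10 + 6 = 76; next = 75
base 10: 75 = 7·10 + 5; at 11: 7·11 + 5 = 82; next = 81

ω·7 + 5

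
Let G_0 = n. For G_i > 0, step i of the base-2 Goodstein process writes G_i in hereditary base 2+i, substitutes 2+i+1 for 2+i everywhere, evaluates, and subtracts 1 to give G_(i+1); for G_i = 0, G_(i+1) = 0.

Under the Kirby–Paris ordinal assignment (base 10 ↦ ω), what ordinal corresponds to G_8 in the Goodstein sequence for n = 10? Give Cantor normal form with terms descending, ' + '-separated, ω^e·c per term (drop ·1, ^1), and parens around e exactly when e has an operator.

ω^ω·5 + ω^5·5 + ω^4·5 + ω^3·5 + ω^2·5 + ω·5 + 1

G_0=10  [base 2] 2^(2 + 1) + 2  →[2↦3]→  3^(3 + 1) + 3 = 84  −1 ⇒ G_1=83
G_1=83  [base 3] 3^(3 + 1) + 2  →[3↦4]→  4^(4 + 1) + 2 = 1026  −1 ⇒ G_2=1025
G_2=1025  [base 4] 4^(4 + 1) + 1  →[4↦5]→  5^(5 + 1) + 1 = 15626  −1 ⇒ G_3=15625
G_3=15625  [base 5] 5^(5 + 1)  →[5↦6]→  6^(6 + 1) = 279936  −1 ⇒ G_4=279935
G_4=279935  [base 6] 5·6^6 + 5·6^5 + 5·6^4 + 5·6^3 + 5·6^2 + 5·6 + 5  →[6↦7]→  5·7^7 + 5·7^5 + 5·7^4 + 5·7^3 + 5·7^2 + 5·7 + 5 = 4215755  −1 ⇒ G_5=4215754
G_5=4215754  [base 7] 5·7^7 + 5·7^5 + 5·7^4 + 5·7^3 + 5·7^2 + 5·7 + 4  →[7↦8]→  5·8^8 + 5·8^5 + 5·8^4 + 5·8^3 + 5·8^2 + 5·8 + 4 = 84073324  −1 ⇒ G_6=84073323
G_6=84073323  [base 8] 5·8^8 + 5·8^5 + 5·8^4 + 5·8^3 + 5·8^2 + 5·8 + 3  →[8↦9]→  5·9^9 + 5·9^5 + 5·9^4 + 5·9^3 + 5·9^2 + 5·9 + 3 = 1937434593  −1 ⇒ G_7=1937434592
G_7=1937434592  [base 9] 5·9^9 + 5·9^5 + 5·9^4 + 5·9^3 + 5·9^2 + 5·9 + 2  →[9↦10]→  5·10^10 + 5·10^5 + 5·10^4 + 5·10^3 + 5·10^2 + 5·10 + 2 = 50000555552  −1 ⇒ G_8=50000555551
G_8=50000555551  [base 10] 5·10^10 + 5·10^5 + 5·10^4 + 5·10^3 + 5·10^2 + 5·10 + 1  →[10↦11]→  5·11^11 + 5·11^5 + 5·11^4 + 5·11^3 + 5·11^2 + 5·11 + 1 = 1426559238831  −1 ⇒ G_9=1426559238830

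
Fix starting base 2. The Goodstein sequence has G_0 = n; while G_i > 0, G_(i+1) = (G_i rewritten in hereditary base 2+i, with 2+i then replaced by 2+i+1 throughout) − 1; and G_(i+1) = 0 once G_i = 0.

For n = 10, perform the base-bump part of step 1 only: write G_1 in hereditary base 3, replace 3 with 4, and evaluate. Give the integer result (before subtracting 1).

step 0: 10 = 2^(2 + 1) + 2; sub 3 for 2: 3^(3 + 1) + 3; = 84; G_1 = 84−1 = 83
step 1: 83 = 3^(3 + 1) + 2; sub 4 for 3: 4^(4 + 1) + 2; = 1026; G_2 = 1026−1 = 1025

1026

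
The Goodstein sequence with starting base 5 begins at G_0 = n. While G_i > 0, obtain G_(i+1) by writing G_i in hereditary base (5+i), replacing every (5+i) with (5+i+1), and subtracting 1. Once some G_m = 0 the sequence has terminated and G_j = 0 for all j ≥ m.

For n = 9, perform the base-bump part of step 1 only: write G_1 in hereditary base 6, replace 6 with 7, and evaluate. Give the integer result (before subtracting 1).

9 —HB5→ 5 + 4 —bump→ 6 + 4 = 10 —(−1)→ 9
9 —HB6→ 6 + 3 —bump→ 7 + 3 = 10 —(−1)→ 9

10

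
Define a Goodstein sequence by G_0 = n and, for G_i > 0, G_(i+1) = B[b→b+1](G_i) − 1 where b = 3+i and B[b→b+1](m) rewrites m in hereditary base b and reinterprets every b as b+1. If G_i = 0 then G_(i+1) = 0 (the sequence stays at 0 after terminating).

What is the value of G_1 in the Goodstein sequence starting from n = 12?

19

(0) 12|_3 = 3^2 + 3 ↦ 4^2 + 4|_4 = 20 ⇒ 19
(1) 19|_4 = 4^2 + 3 ↦ 5^2 + 3|_5 = 28 ⇒ 27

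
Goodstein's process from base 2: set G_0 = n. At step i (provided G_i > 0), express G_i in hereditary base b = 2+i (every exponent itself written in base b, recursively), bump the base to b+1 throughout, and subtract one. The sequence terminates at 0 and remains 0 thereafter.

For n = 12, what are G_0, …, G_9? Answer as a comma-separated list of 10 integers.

12, 107, 1065, 15685, 280019, 5764910, 134217867, 3486784574, 100000000211, 3138428376974

base 2: 12 = 2^(2 + 1) + 2^2; at 3: 3^(3 + 1) + 3^3 = 108; next = 107
base 3: 107 = 3^(3 + 1) + 2·3^2 + 2·3 + 2; at 4: 4^(4 + 1) + 2·4^2 + 2·4 + 2 = 1066; next = 1065
base 4: 1065 = 4^(4 + 1) + 2·4^2 + 2·4 + 1; at 5: 5^(5 + 1) + 2·5^2 + 2·5 + 1 = 15686; next = 15685
base 5: 15685 = 5^(5 + 1) + 2·5^2 + 2·5; at 6: 6^(6 + 1) + 2·6^2 + 2·6 = 280020; next = 280019
base 6: 280019 = 6^(6 + 1) + 2·6^2 + 6 + 5; at 7: 7^(7 + 1) + 2·7^2 + 7 + 5 = 5764911; next = 5764910
base 7: 5764910 = 7^(7 + 1) + 2·7^2 + 7 + 4; at 8: 8^(8 + 1) + 2·8^2 + 8 + 4 = 134217868; next = 134217867
base 8: 134217867 = 8^(8 + 1) + 2·8^2 + 8 + 3; at 9: 9^(9 + 1) + 2·9^2 + 9 + 3 = 3486784575; next = 3486784574
base 9: 3486784574 = 9^(9 + 1) + 2·9^2 + 9 + 2; at 10: 10^(10 + 1) + 2·10^2 + 10 + 2 = 100000000212; next = 100000000211
base 10: 100000000211 = 10^(10 + 1) + 2·10^2 + 10 + 1; at 11: 11^(11 + 1) + 2·11^2 + 11 + 1 = 3138428376975; next = 3138428376974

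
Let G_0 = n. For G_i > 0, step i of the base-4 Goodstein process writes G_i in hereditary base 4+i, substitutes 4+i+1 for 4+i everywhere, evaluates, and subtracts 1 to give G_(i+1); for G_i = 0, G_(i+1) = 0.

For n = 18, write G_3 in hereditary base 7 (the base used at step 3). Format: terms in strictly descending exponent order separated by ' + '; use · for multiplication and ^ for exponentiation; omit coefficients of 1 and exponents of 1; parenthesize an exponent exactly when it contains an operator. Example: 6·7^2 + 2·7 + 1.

[0] 18 ≡ 4^2 + 2 (base 4). Lift 5: 27. −1: 26.
[1] 26 ≡ 5^2 + 1 (base 5). Lift 6: 37. −1: 36.
[2] 36 ≡ 6^2 (base 6). Lift 7: 49. −1: 48.

6·7 + 6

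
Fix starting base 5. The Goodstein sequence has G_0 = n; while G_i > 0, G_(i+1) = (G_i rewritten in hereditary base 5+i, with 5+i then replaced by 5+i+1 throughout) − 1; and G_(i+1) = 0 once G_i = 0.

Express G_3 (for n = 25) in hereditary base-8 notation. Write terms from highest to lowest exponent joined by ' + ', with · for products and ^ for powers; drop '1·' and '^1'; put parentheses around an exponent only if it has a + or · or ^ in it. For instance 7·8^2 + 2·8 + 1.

base 5: 25 = 5^2; at 6: 6^2 = 36; next = 35
base 6: 35 = 5·6 + 5; at 7: 5·7 + 5 = 40; next = 39
base 7: 39 = 5·7 + 4; at 8: 5·8 + 4 = 44; next = 43

5·8 + 3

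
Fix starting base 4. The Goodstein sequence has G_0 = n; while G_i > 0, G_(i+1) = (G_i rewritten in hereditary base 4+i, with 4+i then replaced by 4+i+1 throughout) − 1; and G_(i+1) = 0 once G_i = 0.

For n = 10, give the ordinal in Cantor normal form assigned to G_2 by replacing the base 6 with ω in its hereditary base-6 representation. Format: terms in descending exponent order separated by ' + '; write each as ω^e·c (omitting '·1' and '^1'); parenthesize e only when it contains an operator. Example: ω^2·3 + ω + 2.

i=0: 10 = 2·4 + 2 (b=4); 4→5: 2·5 + 2 = 12; 12−1 = 11
i=1: 11 = 2·5 + 1 (b=5); 5→6: 2·6 + 1 = 13; 13−1 = 12

ω·2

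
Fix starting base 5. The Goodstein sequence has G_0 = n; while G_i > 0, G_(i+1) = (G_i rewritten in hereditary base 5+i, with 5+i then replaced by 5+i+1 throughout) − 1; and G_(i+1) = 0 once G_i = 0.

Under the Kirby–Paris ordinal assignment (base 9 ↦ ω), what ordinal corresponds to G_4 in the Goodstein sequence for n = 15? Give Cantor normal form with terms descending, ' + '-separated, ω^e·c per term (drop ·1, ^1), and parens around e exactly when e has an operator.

ω·2 + 2

i=0: 15 = 3·5 (b=5); 5→6: 3·6 = 18; 18−1 = 17
i=1: 17 = 2·6 + 5 (b=6); 6→7: 2·7 + 5 = 19; 19−1 = 18
i=2: 18 = 2·7 + 4 (b=7); 7→8: 2·8 + 4 = 20; 20−1 = 19
i=3: 19 = 2·8 + 3 (b=8); 8→9: 2·9 + 3 = 21; 21−1 = 20
i=4: 20 = 2·9 + 2 (b=9); 9→10: 2·10 + 2 = 22; 22−1 = 21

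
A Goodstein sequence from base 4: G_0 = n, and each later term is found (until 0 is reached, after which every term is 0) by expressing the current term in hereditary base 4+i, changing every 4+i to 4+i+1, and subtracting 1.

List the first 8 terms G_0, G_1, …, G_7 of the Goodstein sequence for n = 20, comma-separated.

i=0: 20 = 4^2 + 4 (b=4); 4→5: 5^2 + 5 = 30; 30−1 = 29
i=1: 29 = 5^2 + 4 (b=5); 5→6: 6^2 + 4 = 40; 40−1 = 39
i=2: 39 = 6^2 + 3 (b=6); 6→7: 7^2 + 3 = 52; 52−1 = 51
i=3: 51 = 7^2 + 2 (b=7); 7→8: 8^2 + 2 = 66; 66−1 = 65
i=4: 65 = 8^2 + 1 (b=8); 8→9: 9^2 + 1 = 82; 82−1 = 81
i=5: 81 = 9^2 (b=9); 9→10: 10^2 = 100; 100−1 = 99
i=6: 99 = 9·10 + 9 (b=10); 10→11: 9·11 + 9 = 108; 108−1 = 107

20, 29, 39, 51, 65, 81, 99, 107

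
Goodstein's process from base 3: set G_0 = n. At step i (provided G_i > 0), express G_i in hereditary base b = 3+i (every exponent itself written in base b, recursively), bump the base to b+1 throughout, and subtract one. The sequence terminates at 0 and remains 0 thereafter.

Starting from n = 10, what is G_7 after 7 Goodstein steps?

G_0 = 10. HB_3(10) = 3^2 + 1. Bump = 17. G_1 = 16.
G_1 = 16. HB_4(16) = 4^2. Bump = 25. G_2 = 24.
G_2 = 24. HB_5(24) = 4·5 + 4. Bump = 28. G_3 = 27.
G_3 = 27. HB_6(27) = 4·6 + 3. Bump = 31. G_4 = 30.
G_4 = 30. HB_7(30) = 4·7 + 2. Bump = 34. G_5 = 33.
G_5 = 33. HB_8(33) = 4·8 + 1. Bump = 37. G_6 = 36.
G_6 = 36. HB_9(36) = 4·9. Bump = 40. G_7 = 39.
G_7 = 39. HB_10(39) = 3·10 + 9. Bump = 42. G_8 = 41.

39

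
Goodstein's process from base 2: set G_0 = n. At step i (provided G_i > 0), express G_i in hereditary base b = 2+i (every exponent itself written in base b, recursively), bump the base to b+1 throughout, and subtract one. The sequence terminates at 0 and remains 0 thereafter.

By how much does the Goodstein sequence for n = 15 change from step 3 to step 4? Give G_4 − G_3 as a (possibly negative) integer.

307841

i=0: 15 = 2^(2 + 1) + 2^2 + 2 + 1 (b=2); 2→3: 3^(3 + 1) + 3^3 + 3 + 1 = 112; 112−1 = 111
i=1: 111 = 3^(3 + 1) + 3^3 + 3 (b=3); 3→4: 4^(4 + 1) + 4^4 + 4 = 1284; 1284−1 = 1283
i=2: 1283 = 4^(4 + 1) + 4^4 + 3 (b=4); 4→5: 5^(5 + 1) + 5^5 + 3 = 18753; 18753−1 = 18752
i=3: 18752 = 5^(5 + 1) + 5^5 + 2 (b=5); 5→6: 6^(6 + 1) + 6^6 + 2 = 326594; 326594−1 = 326593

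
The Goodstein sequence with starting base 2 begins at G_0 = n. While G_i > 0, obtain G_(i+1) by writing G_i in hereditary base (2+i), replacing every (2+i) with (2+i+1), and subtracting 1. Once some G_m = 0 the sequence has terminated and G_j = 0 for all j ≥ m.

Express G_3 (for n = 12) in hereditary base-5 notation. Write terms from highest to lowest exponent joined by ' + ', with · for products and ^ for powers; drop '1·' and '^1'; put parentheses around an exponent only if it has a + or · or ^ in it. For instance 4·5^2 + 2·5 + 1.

5^(5 + 1) + 2·5^2 + 2·5

12 —HB2→ 2^(2 + 1) + 2^2 —bump→ 3^(3 + 1) + 3^3 = 108 —(−1)→ 107
107 —HB3→ 3^(3 + 1) + 2·3^2 + 2·3 + 2 —bump→ 4^(4 + 1) + 2·4^2 + 2·4 + 2 = 1066 —(−1)→ 1065
1065 —HB4→ 4^(4 + 1) + 2·4^2 + 2·4 + 1 —bump→ 5^(5 + 1) + 2·5^2 + 2·5 + 1 = 15686 —(−1)→ 15685
15685 —HB5→ 5^(5 + 1) + 2·5^2 + 2·5 —bump→ 6^(6 + 1) + 2·6^2 + 2·6 = 280020 —(−1)→ 280019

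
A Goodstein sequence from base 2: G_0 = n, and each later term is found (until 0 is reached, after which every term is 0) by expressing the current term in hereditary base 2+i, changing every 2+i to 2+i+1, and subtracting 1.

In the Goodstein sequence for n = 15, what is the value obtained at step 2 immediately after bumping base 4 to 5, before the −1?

i=0: 15 = 2^(2 + 1) + 2^2 + 2 + 1 (b=2); 2→3: 3^(3 + 1) + 3^3 + 3 + 1 = 112; 112−1 = 111
i=1: 111 = 3^(3 + 1) + 3^3 + 3 (b=3); 3→4: 4^(4 + 1) + 4^4 + 4 = 1284; 1284−1 = 1283
i=2: 1283 = 4^(4 + 1) + 4^4 + 3 (b=4); 4→5: 5^(5 + 1) + 5^5 + 3 = 18753; 18753−1 = 18752

18753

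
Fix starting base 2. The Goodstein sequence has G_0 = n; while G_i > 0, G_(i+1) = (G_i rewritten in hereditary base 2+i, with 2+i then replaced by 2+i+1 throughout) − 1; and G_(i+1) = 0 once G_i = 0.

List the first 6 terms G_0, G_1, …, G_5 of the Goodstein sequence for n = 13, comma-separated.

i=0: 13 = 2^(2 + 1) + 2^2 + 1 (b=2); 2→3: 3^(3 + 1) + 3^3 + 1 = 109; 109−1 = 108
i=1: 108 = 3^(3 + 1) + 3^3 (b=3); 3→4: 4^(4 + 1) + 4^4 = 1280; 1280−1 = 1279
i=2: 1279 = 4^(4 + 1) + 3·4^3 + 3·4^2 + 3·4 + 3 (b=4); 4→5: 5^(5 + 1) + 3·5^3 + 3·5^2 + 3·5 + 3 = 16093; 16093−1 = 16092
i=3: 16092 = 5^(5 + 1) + 3·5^3 + 3·5^2 + 3·5 + 2 (b=5); 5→6: 6^(6 + 1) + 3·6^3 + 3·6^2 + 3·6 + 2 = 280712; 280712−1 = 280711
i=4: 280711 = 6^(6 + 1) + 3·6^3 + 3·6^2 + 3·6 + 1 (b=6); 6→7: 7^(7 + 1) + 3·7^3 + 3·7^2 + 3·7 + 1 = 5765999; 5765999−1 = 5765998

13, 108, 1279, 16092, 280711, 5765998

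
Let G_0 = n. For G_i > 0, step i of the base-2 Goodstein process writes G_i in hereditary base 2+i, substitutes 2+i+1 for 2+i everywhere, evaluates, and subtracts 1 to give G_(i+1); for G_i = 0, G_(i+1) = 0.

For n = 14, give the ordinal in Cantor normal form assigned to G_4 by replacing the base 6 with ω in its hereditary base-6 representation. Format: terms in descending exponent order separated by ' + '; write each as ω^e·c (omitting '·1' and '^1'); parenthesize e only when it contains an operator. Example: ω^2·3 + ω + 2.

ω^(ω + 1) + ω^5·5 + ω^4·5 + ω^3·5 + ω^2·5 + ω·5 + 5

(0) 14|_2 = 2^(2 + 1) + 2^2 + 2 ↦ 3^(3 + 1) + 3^3 + 3|_3 = 111 ⇒ 110
(1) 110|_3 = 3^(3 + 1) + 3^3 + 2 ↦ 4^(4 + 1) + 4^4 + 2|_4 = 1282 ⇒ 1281
(2) 1281|_4 = 4^(4 + 1) + 4^4 + 1 ↦ 5^(5 + 1) + 5^5 + 1|_5 = 18751 ⇒ 18750
(3) 18750|_5 = 5^(5 + 1) + 5^5 ↦ 6^(6 + 1) + 6^6|_6 = 326592 ⇒ 326591
(4) 326591|_6 = 6^(6 + 1) + 5·6^5 + 5·6^4 + 5·6^3 + 5·6^2 + 5·6 + 5 ↦ 7^(7 + 1) + 5·7^5 + 5·7^4 + 5·7^3 + 5·7^2 + 5·7 + 5|_7 = 5862841 ⇒ 5862840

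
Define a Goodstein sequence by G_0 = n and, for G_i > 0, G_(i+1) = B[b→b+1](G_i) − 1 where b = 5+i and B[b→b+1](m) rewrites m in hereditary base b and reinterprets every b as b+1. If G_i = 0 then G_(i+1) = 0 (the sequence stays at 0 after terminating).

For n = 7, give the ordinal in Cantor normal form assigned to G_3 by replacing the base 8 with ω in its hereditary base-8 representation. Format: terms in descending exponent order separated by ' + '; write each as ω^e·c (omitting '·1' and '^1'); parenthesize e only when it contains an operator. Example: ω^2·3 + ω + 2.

7

i=0: 7 = 5 + 2 (b=5); 5→6: 6 + 2 = 8; 8−1 = 7
i=1: 7 = 6 + 1 (b=6); 6→7: 7 + 1 = 8; 8−1 = 7
i=2: 7 = 7 (b=7); 7→8: 8 = 8; 8−1 = 7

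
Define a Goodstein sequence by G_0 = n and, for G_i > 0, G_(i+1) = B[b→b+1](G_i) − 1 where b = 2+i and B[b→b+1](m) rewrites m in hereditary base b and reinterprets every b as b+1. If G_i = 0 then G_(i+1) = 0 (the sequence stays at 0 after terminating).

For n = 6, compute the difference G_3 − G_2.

2868

6 —HB2→ 2^2 + 2 —bump→ 3^3 + 3 = 30 —(−1)→ 29
29 —HB3→ 3^3 + 2 —bump→ 4^4 + 2 = 258 —(−1)→ 257
257 —HB4→ 4^4 + 1 —bump→ 5^5 + 1 = 3126 —(−1)→ 3125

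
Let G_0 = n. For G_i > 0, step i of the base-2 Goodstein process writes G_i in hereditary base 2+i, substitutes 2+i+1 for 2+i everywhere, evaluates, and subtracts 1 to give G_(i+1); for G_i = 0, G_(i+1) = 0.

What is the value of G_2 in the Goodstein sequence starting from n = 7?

259

base 2: 7 = 2^2 + 2 + 1; at 3: 3^3 + 3 + 1 = 31; next = 30
base 3: 30 = 3^3 + 3; at 4: 4^4 + 4 = 260; next = 259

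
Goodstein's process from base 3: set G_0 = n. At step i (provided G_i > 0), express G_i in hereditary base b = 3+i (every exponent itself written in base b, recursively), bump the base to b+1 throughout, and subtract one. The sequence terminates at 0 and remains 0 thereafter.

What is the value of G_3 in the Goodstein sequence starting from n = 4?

3

base 3: 4 = 3 + 1; at 4: 4 + 1 = 5; next = 4
base 4: 4 = 4; at 5: 5 = 5; next = 4
base 5: 4 = 4; at 6: 4 = 4; next = 3
base 6: 3 = 3; at 7: 3 = 3; next = 2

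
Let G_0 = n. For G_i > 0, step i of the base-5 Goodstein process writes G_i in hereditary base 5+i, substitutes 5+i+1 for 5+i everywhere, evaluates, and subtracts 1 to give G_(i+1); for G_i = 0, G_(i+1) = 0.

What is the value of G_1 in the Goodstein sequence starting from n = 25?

35

G_0 = 25. HB_5(25) = 5^2. Bump = 36. G_1 = 35.
G_1 = 35. HB_6(35) = 5·6 + 5. Bump = 40. G_2 = 39.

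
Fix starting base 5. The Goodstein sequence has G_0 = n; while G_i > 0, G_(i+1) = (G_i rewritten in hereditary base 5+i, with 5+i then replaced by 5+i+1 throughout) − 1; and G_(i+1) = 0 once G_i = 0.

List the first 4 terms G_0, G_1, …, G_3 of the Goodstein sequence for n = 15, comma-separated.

(0) 15|_5 = 3·5 ↦ 3·6|_6 = 18 ⇒ 17
(1) 17|_6 = 2·6 + 5 ↦ 2·7 + 5|_7 = 19 ⇒ 18
(2) 18|_7 = 2·7 + 4 ↦ 2·8 + 4|_8 = 20 ⇒ 19

15, 17, 18, 19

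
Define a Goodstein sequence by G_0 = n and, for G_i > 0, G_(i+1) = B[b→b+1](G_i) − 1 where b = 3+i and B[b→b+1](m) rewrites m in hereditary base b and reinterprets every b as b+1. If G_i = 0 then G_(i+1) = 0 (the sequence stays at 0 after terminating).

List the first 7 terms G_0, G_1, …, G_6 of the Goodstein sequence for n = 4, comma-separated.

[0] 4 ≡ 3 + 1 (base 3). Lift 4: 5. −1: 4.
[1] 4 ≡ 4 (base 4). Lift 5: 5. −1: 4.
[2] 4 ≡ 4 (base 5). Lift 6: 4. −1: 3.
[3] 3 ≡ 3 (base 6). Lift 7: 3. −1: 2.
[4] 2 ≡ 2 (base 7). Lift 8: 2. −1: 1.
[5] 1 ≡ 1 (base 8). Lift 9: 1. −1: 0.

4, 4, 4, 3, 2, 1, 0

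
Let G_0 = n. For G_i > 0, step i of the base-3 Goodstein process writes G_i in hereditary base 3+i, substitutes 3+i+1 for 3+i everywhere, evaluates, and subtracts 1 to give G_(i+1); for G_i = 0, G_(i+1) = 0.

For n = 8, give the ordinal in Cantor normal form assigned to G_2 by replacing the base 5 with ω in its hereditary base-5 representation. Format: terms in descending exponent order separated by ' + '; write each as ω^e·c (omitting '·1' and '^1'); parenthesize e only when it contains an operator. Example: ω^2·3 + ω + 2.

base 3: 8 = 2·3 + 2; at 4: 2·4 + 2 = 10; next = 9
base 4: 9 = 2·4 + 1; at 5: 2·5 + 1 = 11; next = 10

ω·2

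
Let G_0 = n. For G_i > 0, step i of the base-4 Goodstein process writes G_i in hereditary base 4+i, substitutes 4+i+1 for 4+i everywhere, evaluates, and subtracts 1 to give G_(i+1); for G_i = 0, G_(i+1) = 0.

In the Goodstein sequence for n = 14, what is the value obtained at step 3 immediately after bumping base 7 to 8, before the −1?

base 4: 14 = 3·4 + 2; at 5: 3·5 + 2 = 17; next = 16
base 5: 16 = 3·5 + 1; at 6: 3·6 + 1 = 19; next = 18
base 6: 18 = 3·6; at 7: 3·7 = 21; next = 20

22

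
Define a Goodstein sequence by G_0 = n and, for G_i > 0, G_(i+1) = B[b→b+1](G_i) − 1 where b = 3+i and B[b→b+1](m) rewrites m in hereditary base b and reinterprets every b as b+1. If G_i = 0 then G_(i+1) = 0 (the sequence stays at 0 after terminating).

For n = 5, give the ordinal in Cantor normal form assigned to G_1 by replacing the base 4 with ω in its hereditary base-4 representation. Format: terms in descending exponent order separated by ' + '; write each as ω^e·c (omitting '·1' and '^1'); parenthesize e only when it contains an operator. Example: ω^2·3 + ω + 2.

5 —HB3→ 3 + 2 —bump→ 4 + 2 = 6 —(−1)→ 5
5 —HB4→ 4 + 1 —bump→ 5 + 1 = 6 —(−1)→ 5

ω + 1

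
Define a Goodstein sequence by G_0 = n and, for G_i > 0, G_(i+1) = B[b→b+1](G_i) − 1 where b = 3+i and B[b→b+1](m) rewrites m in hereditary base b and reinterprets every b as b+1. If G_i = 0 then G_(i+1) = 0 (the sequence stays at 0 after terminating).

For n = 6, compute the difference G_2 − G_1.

0

[0] 6 ≡ 2·3 (base 3). Lift 4: 8. −1: 7.
[1] 7 ≡ 4 + 3 (base 4). Lift 5: 8. −1: 7.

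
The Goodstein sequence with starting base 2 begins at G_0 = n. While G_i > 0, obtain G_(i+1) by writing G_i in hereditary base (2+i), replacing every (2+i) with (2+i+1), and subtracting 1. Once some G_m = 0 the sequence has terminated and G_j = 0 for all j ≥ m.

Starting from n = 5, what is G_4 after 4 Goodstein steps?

775

G_0 = 5. HB_2(5) = 2^2 + 1. Bump = 28. G_1 = 27.
G_1 = 27. HB_3(27) = 3^3. Bump = 256. G_2 = 255.
G_2 = 255. HB_4(255) = 3·4^3 + 3·4^2 + 3·4 + 3. Bump = 468. G_3 = 467.
G_3 = 467. HB_5(467) = 3·5^3 + 3·5^2 + 3·5 + 2. Bump = 776. G_4 = 775.
G_4 = 775. HB_6(775) = 3·6^3 + 3·6^2 + 3·6 + 1. Bump = 1198. G_5 = 1197.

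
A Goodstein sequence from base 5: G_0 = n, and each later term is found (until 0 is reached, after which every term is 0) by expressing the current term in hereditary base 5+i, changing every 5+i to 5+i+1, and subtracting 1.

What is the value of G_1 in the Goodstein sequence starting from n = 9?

base 5: 9 = 5 + 4; at 6: 6 + 4 = 10; next = 9
base 6: 9 = 6 + 3; at 7: 7 + 3 = 10; next = 9

9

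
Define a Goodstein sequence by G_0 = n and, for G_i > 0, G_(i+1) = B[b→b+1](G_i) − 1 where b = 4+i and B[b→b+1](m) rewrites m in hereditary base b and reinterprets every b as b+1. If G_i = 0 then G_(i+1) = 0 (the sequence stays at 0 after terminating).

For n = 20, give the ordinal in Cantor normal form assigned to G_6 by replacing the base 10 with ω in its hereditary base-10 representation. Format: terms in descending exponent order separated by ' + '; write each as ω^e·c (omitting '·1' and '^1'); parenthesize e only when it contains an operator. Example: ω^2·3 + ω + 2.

ω·9 + 9

base 4: 20 = 4^2 + 4; at 5: 5^2 + 5 = 30; next = 29
base 5: 29 = 5^2 + 4; at 6: 6^2 + 4 = 40; next = 39
base 6: 39 = 6^2 + 3; at 7: 7^2 + 3 = 52; next = 51
base 7: 51 = 7^2 + 2; at 8: 8^2 + 2 = 66; next = 65
base 8: 65 = 8^2 + 1; at 9: 9^2 + 1 = 82; next = 81
base 9: 81 = 9^2; at 10: 10^2 = 100; next = 99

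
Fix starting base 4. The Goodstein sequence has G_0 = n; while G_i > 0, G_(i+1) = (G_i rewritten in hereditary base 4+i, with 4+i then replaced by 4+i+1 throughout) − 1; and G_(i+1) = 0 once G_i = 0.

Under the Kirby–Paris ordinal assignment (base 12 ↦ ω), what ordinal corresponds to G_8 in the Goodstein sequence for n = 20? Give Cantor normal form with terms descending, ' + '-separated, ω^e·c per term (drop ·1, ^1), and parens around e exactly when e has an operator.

ω·9 + 7

G_0 = 20. HB_4(20) = 4^2 + 4. Bump = 30. G_1 = 29.
G_1 = 29. HB_5(29) = 5^2 + 4. Bump = 40. G_2 = 39.
G_2 = 39. HB_6(39) = 6^2 + 3. Bump = 52. G_3 = 51.
G_3 = 51. HB_7(51) = 7^2 + 2. Bump = 66. G_4 = 65.
G_4 = 65. HB_8(65) = 8^2 + 1. Bump = 82. G_5 = 81.
G_5 = 81. HB_9(81) = 9^2. Bump = 100. G_6 = 99.
G_6 = 99. HB_10(99) = 9·10 + 9. Bump = 108. G_7 = 107.
G_7 = 107. HB_11(107) = 9·11 + 8. Bump = 116. G_8 = 115.
G_8 = 115. HB_12(115) = 9·12 + 7. Bump = 124. G_9 = 123.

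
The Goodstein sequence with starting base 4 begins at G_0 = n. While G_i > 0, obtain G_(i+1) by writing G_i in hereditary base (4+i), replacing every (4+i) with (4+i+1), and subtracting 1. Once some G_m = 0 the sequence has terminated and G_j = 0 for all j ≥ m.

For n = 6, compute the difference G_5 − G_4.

-1

6 —HB4→ 4 + 2 —bump→ 5 + 2 = 7 —(−1)→ 6
6 —HB5→ 5 + 1 —bump→ 6 + 1 = 7 —(−1)→ 6
6 —HB6→ 6 —bump→ 7 = 7 —(−1)→ 6
6 —HB7→ 6 —bump→ 6 = 6 —(−1)→ 5
5 —HB8→ 5 —bump→ 5 = 5 —(−1)→ 4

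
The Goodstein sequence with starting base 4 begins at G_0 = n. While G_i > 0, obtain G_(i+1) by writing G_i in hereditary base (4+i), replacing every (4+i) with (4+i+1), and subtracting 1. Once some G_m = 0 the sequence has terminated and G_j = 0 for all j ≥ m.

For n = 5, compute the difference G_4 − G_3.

[0] 5 ≡ 4 + 1 (base 4). Lift 5: 6. −1: 5.
[1] 5 ≡ 5 (base 5). Lift 6: 6. −1: 5.
[2] 5 ≡ 5 (base 6). Lift 7: 5. −1: 4.
[3] 4 ≡ 4 (base 7). Lift 8: 4. −1: 3.

-1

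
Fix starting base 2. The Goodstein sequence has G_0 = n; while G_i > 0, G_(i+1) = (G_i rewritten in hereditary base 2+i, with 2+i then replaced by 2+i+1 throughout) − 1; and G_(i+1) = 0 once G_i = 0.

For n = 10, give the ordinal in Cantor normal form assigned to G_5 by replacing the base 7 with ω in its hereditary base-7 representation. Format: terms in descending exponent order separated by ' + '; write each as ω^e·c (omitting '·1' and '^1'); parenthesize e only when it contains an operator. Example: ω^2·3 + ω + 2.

G_0 = 10. HB_2(10) = 2^(2 + 1) + 2. Bump = 84. G_1 = 83.
G_1 = 83. HB_3(83) = 3^(3 + 1) + 2. Bump = 1026. G_2 = 1025.
G_2 = 1025. HB_4(1025) = 4^(4 + 1) + 1. Bump = 15626. G_3 = 15625.
G_3 = 15625. HB_5(15625) = 5^(5 + 1). Bump = 279936. G_4 = 279935.
G_4 = 279935. HB_6(279935) = 5·6^6 + 5·6^5 + 5·6^4 + 5·6^3 + 5·6^2 + 5·6 + 5. Bump = 4215755. G_5 = 4215754.

ω^ω·5 + ω^5·5 + ω^4·5 + ω^3·5 + ω^2·5 + ω·5 + 4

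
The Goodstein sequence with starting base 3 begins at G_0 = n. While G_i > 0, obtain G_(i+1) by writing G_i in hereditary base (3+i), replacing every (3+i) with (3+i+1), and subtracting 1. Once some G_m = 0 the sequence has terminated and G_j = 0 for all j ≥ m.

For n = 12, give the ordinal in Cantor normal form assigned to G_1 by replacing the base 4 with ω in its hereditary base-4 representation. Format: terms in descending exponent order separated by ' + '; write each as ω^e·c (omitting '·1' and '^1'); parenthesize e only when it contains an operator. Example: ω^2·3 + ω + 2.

ω^2 + 3

i=0: 12 = 3^2 + 3 (b=3); 3→4: 4^2 + 4 = 20; 20−1 = 19
i=1: 19 = 4^2 + 3 (b=4); 4→5: 5^2 + 3 = 28; 28−1 = 27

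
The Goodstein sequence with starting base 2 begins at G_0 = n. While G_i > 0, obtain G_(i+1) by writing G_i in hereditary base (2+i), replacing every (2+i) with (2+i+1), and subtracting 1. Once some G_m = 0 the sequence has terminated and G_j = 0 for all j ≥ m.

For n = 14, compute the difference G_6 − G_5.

step 0: 14 = 2^(2 + 1) + 2^2 + 2; sub 3 for 2: 3^(3 + 1) + 3^3 + 3; = 111; G_1 = 111−1 = 110
step 1: 110 = 3^(3 + 1) + 3^3 + 2; sub 4 for 3: 4^(4 + 1) + 4^4 + 2; = 1282; G_2 = 1282−1 = 1281
step 2: 1281 = 4^(4 + 1) + 4^4 + 1; sub 5 for 4: 5^(5 + 1) + 5^5 + 1; = 18751; G_3 = 18751−1 = 18750
step 3: 18750 = 5^(5 + 1) + 5^5; sub 6 for 5: 6^(6 + 1) + 6^6; = 326592; G_4 = 326592−1 = 326591
step 4: 326591 = 6^(6 + 1) + 5·6^5 + 5·6^4 + 5·6^3 + 5·6^2 + 5·6 + 5; sub 7 for 6: 7^(7 + 1) + 5·7^5 + 5·7^4 + 5·7^3 + 5·7^2 + 5·7 + 5; = 5862841; G_5 = 5862841−1 = 5862840
step 5: 5862840 = 7^(7 + 1) + 5·7^5 + 5·7^4 + 5·7^3 + 5·7^2 + 5·7 + 4; sub 8 for 7: 8^(8 + 1) + 5·8^5 + 5·8^4 + 5·8^3 + 5·8^2 + 5·8 + 4; = 134404972; G_6 = 134404972−1 = 134404971

128542131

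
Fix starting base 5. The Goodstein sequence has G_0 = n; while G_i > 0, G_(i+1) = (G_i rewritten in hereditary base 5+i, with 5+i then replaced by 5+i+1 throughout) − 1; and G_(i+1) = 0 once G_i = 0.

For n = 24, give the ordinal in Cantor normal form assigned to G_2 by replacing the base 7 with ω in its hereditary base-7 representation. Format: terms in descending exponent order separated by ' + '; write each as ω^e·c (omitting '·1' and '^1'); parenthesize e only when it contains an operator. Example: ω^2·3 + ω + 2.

G_0=24  [base 5] 4·5 + 4  →[5↦6]→  4·6 + 4 = 28  −1 ⇒ G_1=27
G_1=27  [base 6] 4·6 + 3  →[6↦7]→  4·7 + 3 = 31  −1 ⇒ G_2=30
G_2=30  [base 7] 4·7 + 2  →[7↦8]→  4·8 + 2 = 34  −1 ⇒ G_3=33

ω·4 + 2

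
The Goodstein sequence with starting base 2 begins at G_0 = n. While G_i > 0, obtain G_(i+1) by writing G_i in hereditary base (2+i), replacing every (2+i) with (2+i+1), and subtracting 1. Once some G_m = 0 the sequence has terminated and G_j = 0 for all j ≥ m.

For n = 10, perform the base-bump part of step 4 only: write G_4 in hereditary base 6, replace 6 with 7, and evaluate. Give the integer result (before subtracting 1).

4215755

G_0 = 10. HB_2(10) = 2^(2 + 1) + 2. Bump = 84. G_1 = 83.
G_1 = 83. HB_3(83) = 3^(3 + 1) + 2. Bump = 1026. G_2 = 1025.
G_2 = 1025. HB_4(1025) = 4^(4 + 1) + 1. Bump = 15626. G_3 = 15625.
G_3 = 15625. HB_5(15625) = 5^(5 + 1). Bump = 279936. G_4 = 279935.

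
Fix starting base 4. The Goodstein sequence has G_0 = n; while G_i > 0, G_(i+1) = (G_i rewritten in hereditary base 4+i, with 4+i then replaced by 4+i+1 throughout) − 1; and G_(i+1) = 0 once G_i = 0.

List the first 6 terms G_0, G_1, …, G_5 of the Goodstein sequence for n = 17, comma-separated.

17, 25, 35, 39, 43, 47

G_0 = 17. HB_4(17) = 4^2 + 1. Bump = 26. G_1 = 25.
G_1 = 25. HB_5(25) = 5^2. Bump = 36. G_2 = 35.
G_2 = 35. HB_6(35) = 5·6 + 5. Bump = 40. G_3 = 39.
G_3 = 39. HB_7(39) = 5·7 + 4. Bump = 44. G_4 = 43.
G_4 = 43. HB_8(43) = 5·8 + 3. Bump = 48. G_5 = 47.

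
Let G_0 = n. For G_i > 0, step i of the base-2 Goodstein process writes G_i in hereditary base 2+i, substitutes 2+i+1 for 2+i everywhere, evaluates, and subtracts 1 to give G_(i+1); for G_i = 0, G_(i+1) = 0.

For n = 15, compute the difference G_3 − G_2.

15 —HB2→ 2^(2 + 1) + 2^2 + 2 + 1 —bump→ 3^(3 + 1) + 3^3 + 3 + 1 = 112 —(−1)→ 111
111 —HB3→ 3^(3 + 1) + 3^3 + 3 —bump→ 4^(4 + 1) + 4^4 + 4 = 1284 —(−1)→ 1283
1283 —HB4→ 4^(4 + 1) + 4^4 + 3 —bump→ 5^(5 + 1) + 5^5 + 3 = 18753 —(−1)→ 18752

17469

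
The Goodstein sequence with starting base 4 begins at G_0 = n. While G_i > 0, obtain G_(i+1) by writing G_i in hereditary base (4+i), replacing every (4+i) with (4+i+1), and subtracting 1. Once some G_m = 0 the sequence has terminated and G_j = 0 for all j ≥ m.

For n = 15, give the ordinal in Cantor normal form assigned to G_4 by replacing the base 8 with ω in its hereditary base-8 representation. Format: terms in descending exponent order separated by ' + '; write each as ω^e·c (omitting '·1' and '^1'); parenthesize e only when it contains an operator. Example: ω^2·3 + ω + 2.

ω·2 + 7

base 4: 15 = 3·4 + 3; at 5: 3·5 + 3 = 18; next = 17
base 5: 17 = 3·5 + 2; at 6: 3·6 + 2 = 20; next = 19
base 6: 19 = 3·6 + 1; at 7: 3·7 + 1 = 22; next = 21
base 7: 21 = 3·7; at 8: 3·8 = 24; next = 23
base 8: 23 = 2·8 + 7; at 9: 2·9 + 7 = 25; next = 24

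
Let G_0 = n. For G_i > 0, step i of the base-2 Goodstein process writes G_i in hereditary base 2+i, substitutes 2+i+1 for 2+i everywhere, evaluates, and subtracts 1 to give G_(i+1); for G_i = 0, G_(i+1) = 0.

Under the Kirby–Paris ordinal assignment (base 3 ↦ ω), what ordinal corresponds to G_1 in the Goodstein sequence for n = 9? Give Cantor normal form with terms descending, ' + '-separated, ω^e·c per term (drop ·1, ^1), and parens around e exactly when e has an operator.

ω^(ω + 1)

G_0 = 9. HB_2(9) = 2^(2 + 1) + 1. Bump = 82. G_1 = 81.
G_1 = 81. HB_3(81) = 3^(3 + 1). Bump = 1024. G_2 = 1023.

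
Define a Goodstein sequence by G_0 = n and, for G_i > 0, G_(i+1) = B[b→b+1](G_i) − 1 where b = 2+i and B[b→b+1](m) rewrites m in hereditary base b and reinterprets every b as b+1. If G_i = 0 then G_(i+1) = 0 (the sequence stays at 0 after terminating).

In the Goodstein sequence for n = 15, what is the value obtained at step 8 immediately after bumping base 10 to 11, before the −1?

(0) 15|_2 = 2^(2 + 1) + 2^2 + 2 + 1 ↦ 3^(3 + 1) + 3^3 + 3 + 1|_3 = 112 ⇒ 111
(1) 111|_3 = 3^(3 + 1) + 3^3 + 3 ↦ 4^(4 + 1) + 4^4 + 4|_4 = 1284 ⇒ 1283
(2) 1283|_4 = 4^(4 + 1) + 4^4 + 3 ↦ 5^(5 + 1) + 5^5 + 3|_5 = 18753 ⇒ 18752
(3) 18752|_5 = 5^(5 + 1) + 5^5 + 2 ↦ 6^(6 + 1) + 6^6 + 2|_6 = 326594 ⇒ 326593
(4) 326593|_6 = 6^(6 + 1) + 6^6 + 1 ↦ 7^(7 + 1) + 7^7 + 1|_7 = 6588345 ⇒ 6588344
(5) 6588344|_7 = 7^(7 + 1) + 7^7 ↦ 8^(8 + 1) + 8^8|_8 = 150994944 ⇒ 150994943
(6) 150994943|_8 = 8^(8 + 1) + 7·8^7 + 7·8^6 + 7·8^5 + 7·8^4 + 7·8^3 + 7·8^2 + 7·8 + 7 ↦ 9^(9 + 1) + 7·9^7 + 7·9^6 + 7·9^5 + 7·9^4 + 7·9^3 + 7·9^2 + 7·9 + 7|_9 = 3524450281 ⇒ 3524450280
(7) 3524450280|_9 = 9^(9 + 1) + 7·9^7 + 7·9^6 + 7·9^5 + 7·9^4 + 7·9^3 + 7·9^2 + 7·9 + 6 ↦ 10^(10 + 1) + 7·10^7 + 7·10^6 + 7·10^5 + 7·10^4 + 7·10^3 + 7·10^2 + 7·10 + 6|_10 = 100077777776 ⇒ 100077777775
(8) 100077777775|_10 = 10^(10 + 1) + 7·10^7 + 7·10^6 + 7·10^5 + 7·10^4 + 7·10^3 + 7·10^2 + 7·10 + 5 ↦ 11^(11 + 1) + 7·11^7 + 7·11^6 + 7·11^5 + 7·11^4 + 7·11^3 + 7·11^2 + 7·11 + 5|_11 = 3138578427935 ⇒ 3138578427934

3138578427935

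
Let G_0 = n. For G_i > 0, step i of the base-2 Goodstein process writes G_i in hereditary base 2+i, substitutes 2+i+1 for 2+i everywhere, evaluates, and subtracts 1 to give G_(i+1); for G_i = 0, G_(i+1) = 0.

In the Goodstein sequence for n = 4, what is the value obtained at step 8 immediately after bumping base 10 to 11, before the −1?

254

G_0 = 4. HB_2(4) = 2^2. Bump = 27. G_1 = 26.
G_1 = 26. HB_3(26) = 2·3^2 + 2·3 + 2. Bump = 42. G_2 = 41.
G_2 = 41. HB_4(41) = 2·4^2 + 2·4 + 1. Bump = 61. G_3 = 60.
G_3 = 60. HB_5(60) = 2·5^2 + 2·5. Bump = 84. G_4 = 83.
G_4 = 83. HB_6(83) = 2·6^2 + 6 + 5. Bump = 110. G_5 = 109.
G_5 = 109. HB_7(109) = 2·7^2 + 7 + 4. Bump = 140. G_6 = 139.
G_6 = 139. HB_8(139) = 2·8^2 + 8 + 3. Bump = 174. G_7 = 173.
G_7 = 173. HB_9(173) = 2·9^2 + 9 + 2. Bump = 212. G_8 = 211.
G_8 = 211. HB_10(211) = 2·10^2 + 10 + 1. Bump = 254. G_9 = 253.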